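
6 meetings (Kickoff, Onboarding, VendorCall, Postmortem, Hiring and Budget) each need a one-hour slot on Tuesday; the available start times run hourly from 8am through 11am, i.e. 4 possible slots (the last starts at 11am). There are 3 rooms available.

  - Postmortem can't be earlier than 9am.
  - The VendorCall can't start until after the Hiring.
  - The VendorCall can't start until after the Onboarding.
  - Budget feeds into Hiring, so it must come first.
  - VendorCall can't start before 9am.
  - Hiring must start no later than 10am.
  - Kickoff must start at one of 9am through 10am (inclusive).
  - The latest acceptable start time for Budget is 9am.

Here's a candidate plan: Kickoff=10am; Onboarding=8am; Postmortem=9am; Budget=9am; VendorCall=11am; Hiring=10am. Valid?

Yes, all constraints hold

The VendorCall can't start until after the Onboarding — holds.
VendorCall can't start before 9am — holds.
The VendorCall can't start until after the Hiring — holds.
Budget feeds into Hiring, so it must come first — holds.
Kickoff must start at one of 9am through 10am (inclusive) — holds.
The latest acceptable start time for Budget is 9am — holds.
There are 3 rooms available — holds.
Hiring must start no later than 10am — holds.
Postmortem can't be earlier than 9am — holds.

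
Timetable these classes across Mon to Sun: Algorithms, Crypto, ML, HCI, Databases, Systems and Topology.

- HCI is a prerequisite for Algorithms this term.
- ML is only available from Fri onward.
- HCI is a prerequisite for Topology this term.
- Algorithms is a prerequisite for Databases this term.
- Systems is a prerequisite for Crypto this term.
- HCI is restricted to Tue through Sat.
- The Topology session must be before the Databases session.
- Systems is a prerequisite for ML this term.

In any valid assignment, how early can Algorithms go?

Precedence pushes Algorithms to at least Wed; downstream work caps Algorithms at Sat.
Algorithms at Wed is achievable: Topology in Wed; Algorithms in Wed; Crypto in Tue; HCI in Tue; Databases in Thu; ML in Fri; Systems in Mon.

Wed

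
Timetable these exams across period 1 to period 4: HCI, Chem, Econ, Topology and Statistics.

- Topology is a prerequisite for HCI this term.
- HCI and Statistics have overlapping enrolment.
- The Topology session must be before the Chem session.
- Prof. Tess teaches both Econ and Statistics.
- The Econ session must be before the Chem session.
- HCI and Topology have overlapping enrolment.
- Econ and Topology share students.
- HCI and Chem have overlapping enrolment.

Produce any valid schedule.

Econ=period 2, HCI=period 2, Statistics=period 1, Topology=period 1, Chem=period 3

Checking: Econ(period 2) before Chem(period 3); Topology(period 1) before HCI(period 2); Topology(period 1) before Chem(period 3); HCI(period 2) != Chem(period 3); HCI(period 2) != Topology(period 1); Econ(period 2) != Statistics(period 1); HCI(period 2) != Statistics(period 1); Econ(period 2) != Topology(period 1).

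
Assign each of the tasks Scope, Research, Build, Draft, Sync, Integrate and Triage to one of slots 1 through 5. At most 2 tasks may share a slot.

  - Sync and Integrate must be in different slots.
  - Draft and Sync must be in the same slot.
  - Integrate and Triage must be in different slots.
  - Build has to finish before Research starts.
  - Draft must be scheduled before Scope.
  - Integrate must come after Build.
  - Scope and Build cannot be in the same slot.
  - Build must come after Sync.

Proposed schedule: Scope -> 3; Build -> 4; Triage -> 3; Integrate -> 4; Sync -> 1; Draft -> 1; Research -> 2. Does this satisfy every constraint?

No. Build has to finish before Research starts is not satisfied.

Integrate and Triage must be in different slots — holds.
Draft and Sync must be in the same slot — holds.
Integrate must come after Build — violated.
Build must come after Sync — holds.
Draft must be scheduled before Scope — holds.
At most 2 tasks may share a slot — holds.
Build has to finish before Research starts — violated.
Sync and Integrate must be in different slots — holds.
Scope and Build cannot be in the same slot — holds.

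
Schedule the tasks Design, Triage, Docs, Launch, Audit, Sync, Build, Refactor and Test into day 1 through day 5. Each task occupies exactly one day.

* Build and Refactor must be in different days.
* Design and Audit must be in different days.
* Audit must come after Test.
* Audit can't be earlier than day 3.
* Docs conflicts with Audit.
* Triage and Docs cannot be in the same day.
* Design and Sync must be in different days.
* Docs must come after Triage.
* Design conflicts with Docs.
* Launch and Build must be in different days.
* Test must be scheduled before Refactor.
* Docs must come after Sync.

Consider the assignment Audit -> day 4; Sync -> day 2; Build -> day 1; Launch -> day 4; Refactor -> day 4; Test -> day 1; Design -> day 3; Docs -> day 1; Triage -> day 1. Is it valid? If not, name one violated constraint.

No. Triage and Docs cannot be in the same day is not satisfied.

Build and Refactor must be in different days — holds.
Docs must come after Triage — violated.
Launch and Build must be in different days — holds.
Design conflicts with Docs — holds.
Docs conflicts with Audit — holds.
Audit can't be earlier than day 3 — holds.
Design and Audit must be in different days — holds.
Audit must come after Test — holds.
Triage and Docs cannot be in the same day — violated.
Docs must come after Sync — violated.
Test must be scheduled before Refactor — holds.
Design and Sync must be in different days — holds.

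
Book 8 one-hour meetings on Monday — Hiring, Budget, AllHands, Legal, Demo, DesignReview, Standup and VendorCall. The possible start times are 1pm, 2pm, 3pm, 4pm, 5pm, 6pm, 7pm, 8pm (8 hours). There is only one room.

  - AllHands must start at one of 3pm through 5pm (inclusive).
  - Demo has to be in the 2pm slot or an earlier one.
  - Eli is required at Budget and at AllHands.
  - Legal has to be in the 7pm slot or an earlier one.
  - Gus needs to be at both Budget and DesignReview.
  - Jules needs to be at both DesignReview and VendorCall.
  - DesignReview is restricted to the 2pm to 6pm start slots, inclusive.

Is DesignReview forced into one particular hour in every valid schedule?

DesignReview can be 2pm (e.g. Hiring in 5pm, VendorCall in 8pm, Budget in 6pm, Legal in 4pm, Standup in 7pm, DesignReview in 2pm, AllHands in 3pm, Demo in 1pm) or 3pm (e.g. Budget in 6pm; VendorCall in 8pm; Standup in 7pm; AllHands in 4pm; Demo in 1pm; Legal in 2pm; Hiring in 5pm; DesignReview in 3pm).

No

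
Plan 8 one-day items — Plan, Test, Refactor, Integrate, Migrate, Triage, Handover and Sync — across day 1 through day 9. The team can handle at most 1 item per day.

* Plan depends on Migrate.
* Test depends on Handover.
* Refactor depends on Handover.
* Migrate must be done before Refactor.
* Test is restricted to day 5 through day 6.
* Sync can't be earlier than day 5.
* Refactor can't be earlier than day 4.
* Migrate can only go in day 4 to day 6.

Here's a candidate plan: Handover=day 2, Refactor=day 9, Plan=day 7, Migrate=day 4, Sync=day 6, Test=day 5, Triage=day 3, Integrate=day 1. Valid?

The team can handle at most 1 item per day — holds.
Refactor can't be earlier than day 4 — holds.
Migrate must be done before Refactor — holds.
Test depends on Handover — holds.
Migrate can only go in day 4 to day 6 — holds.
Refactor depends on Handover — holds.
Test is restricted to day 5 through day 6 — holds.
Sync can't be earlier than day 5 — holds.
Plan depends on Migrate — holds.

Yes, all constraints hold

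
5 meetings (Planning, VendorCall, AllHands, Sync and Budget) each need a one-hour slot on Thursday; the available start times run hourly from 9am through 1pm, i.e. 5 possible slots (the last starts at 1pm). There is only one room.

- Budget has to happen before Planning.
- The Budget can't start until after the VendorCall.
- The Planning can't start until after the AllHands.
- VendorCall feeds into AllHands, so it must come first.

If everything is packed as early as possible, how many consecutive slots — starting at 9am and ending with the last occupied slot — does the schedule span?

5 slots

The precedence chain requires at least 3 distinct slots.
With at most 1 per slot and 5 meetings, at least 5 slots are needed.
5 works (last occupied slot: 1pm): for example AllHands -> 10am, VendorCall -> 9am, Budget -> 11am, Planning -> 12pm, Sync -> 1pm.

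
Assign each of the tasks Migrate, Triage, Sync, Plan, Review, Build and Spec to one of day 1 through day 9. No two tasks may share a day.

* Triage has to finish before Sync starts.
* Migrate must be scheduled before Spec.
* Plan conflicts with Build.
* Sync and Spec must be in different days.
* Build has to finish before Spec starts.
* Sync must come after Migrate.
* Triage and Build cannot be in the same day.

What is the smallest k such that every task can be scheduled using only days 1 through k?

The precedence chain requires at least 2 distinct days.
With at most 1 per day and 7 tasks, at least 7 days are needed.
7 works (last occupied day: day 7): for example Sync -> day 3, Plan -> day 6, Triage -> day 2, Review -> day 7, Migrate -> day 1, Spec -> day 5, Build -> day 4.

7 days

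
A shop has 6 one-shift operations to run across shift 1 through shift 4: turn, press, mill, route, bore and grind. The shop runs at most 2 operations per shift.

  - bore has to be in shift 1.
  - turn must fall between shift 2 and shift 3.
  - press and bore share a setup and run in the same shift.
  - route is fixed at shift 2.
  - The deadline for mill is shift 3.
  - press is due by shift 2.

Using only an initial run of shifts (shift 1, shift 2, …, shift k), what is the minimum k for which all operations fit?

With at most 2 per shift and 6 operations, at least 3 shifts are needed.
turn can't be placed before shift 2, so the schedule must run through at least shift 2.
3 works (last occupied shift: shift 3): for example press -> shift 1; mill -> shift 3; grind -> shift 3; bore -> shift 1; route -> shift 2; turn -> shift 2.

3 shifts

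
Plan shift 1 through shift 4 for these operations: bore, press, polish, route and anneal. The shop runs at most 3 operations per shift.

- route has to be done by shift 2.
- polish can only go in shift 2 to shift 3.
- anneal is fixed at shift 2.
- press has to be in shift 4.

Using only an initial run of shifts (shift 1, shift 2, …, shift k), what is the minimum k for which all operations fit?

4

With at most 3 per shift and 5 operations, at least 2 shifts are needed.
press can't be placed before shift 4, so the schedule must run through at least shift 4.
4 works (last occupied shift: shift 4): for example press -> shift 4, anneal -> shift 2, polish -> shift 2, route -> shift 1, bore -> shift 1.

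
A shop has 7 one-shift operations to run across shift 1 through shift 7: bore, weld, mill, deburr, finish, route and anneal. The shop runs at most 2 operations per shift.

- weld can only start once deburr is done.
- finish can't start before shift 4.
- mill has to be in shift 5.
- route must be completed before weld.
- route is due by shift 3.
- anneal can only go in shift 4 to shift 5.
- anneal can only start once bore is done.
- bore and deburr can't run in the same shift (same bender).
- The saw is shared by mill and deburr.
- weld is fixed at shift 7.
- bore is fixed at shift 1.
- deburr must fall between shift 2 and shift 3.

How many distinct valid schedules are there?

42

Splitting on deburr: it can be shift 2 (21), shift 3 (21). Listing each branch's schedules as (bore, weld, mill, finish, route, anneal) by shift number:
deburr=shift 2: (1,7,5,4,1,4) (1,7,5,4,1,5) (1,7,5,4,2,4) (1,7,5,4,2,5) (1,7,5,4,3,4) (1,7,5,4,3,5) (1,7,5,5,1,4) (1,7,5,5,2,4) (1,7,5,5,3,4) (1,7,5,6,1,4) (1,7,5,6,1,5) (1,7,5,6,2,4) (1,7,5,6,2,5) (1,7,5,6,3,4) (1,7,5,6,3,5) (1,7,5,7,1,4) (1,7,5,7,1,5) (1,7,5,7,2,4) (1,7,5,7,2,5) (1,7,5,7,3,4) (1,7,5,7,3,5) — 21.
deburr=shift 3: (1,7,5,4,1,4) (1,7,5,4,1,5) (1,7,5,4,2,4) (1,7,5,4,2,5) (1,7,5,4,3,4) (1,7,5,4,3,5) (1,7,5,5,1,4) (1,7,5,5,2,4) (1,7,5,5,3,4) (1,7,5,6,1,4) (1,7,5,6,1,5) (1,7,5,6,2,4) (1,7,5,6,2,5) (1,7,5,6,3,4) (1,7,5,6,3,5) (1,7,5,7,1,4) (1,7,5,7,1,5) (1,7,5,7,2,4) (1,7,5,7,2,5) (1,7,5,7,3,4) (1,7,5,7,3,5) — 21.
Summing: 21 + 21 = 42.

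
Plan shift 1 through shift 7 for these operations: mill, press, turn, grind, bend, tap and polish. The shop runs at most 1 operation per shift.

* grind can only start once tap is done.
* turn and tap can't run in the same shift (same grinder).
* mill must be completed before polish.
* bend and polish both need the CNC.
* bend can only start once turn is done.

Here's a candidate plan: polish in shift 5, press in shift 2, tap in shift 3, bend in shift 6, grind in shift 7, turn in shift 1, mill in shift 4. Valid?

bend can only start once turn is done — holds.
bend and polish both need the CNC — holds.
grind can only start once tap is done — holds.
The shop runs at most 1 operation per shift — holds.
mill must be completed before polish — holds.
turn and tap can't run in the same shift (same grinder) — holds.

Valid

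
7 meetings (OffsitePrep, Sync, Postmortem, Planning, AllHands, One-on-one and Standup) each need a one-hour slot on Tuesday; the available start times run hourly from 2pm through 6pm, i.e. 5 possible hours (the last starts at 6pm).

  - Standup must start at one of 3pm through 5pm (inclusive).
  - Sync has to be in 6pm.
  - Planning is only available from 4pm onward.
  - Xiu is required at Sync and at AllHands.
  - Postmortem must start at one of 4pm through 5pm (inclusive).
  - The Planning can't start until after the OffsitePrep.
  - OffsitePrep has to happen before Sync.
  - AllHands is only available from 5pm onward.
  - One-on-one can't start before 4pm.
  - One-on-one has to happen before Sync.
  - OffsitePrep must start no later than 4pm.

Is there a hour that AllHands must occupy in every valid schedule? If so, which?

5pm

AllHands's window is 5pm–6pm.
Sync is fixed at 6pm, and AllHands can't share a hour with Sync.
So AllHands must be 5pm.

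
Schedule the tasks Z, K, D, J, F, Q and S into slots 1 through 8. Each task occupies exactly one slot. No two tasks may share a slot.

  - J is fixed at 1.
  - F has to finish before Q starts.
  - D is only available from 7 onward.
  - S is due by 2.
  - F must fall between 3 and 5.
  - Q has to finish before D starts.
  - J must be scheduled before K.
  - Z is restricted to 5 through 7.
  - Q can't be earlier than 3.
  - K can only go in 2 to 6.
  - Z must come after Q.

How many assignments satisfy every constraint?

Splitting on Z: it can be 5 (2), 6 (6), 7 (12). Listing each branch's schedules as (K, D, J, F, Q, S):
Z=5: (6,7,1,3,4,2) (6,8,1,3,4,2) — 2.
Z=6: (3,7,1,4,5,2) (3,8,1,4,5,2) (4,7,1,3,5,2) (4,8,1,3,5,2) (5,7,1,3,4,2) (5,8,1,3,4,2) — 6.
Z=7: (3,8,1,4,5,2) (3,8,1,4,6,2) (3,8,1,5,6,2) (4,8,1,3,5,2) (4,8,1,3,6,2) (4,8,1,5,6,2) (5,8,1,3,4,2) (5,8,1,3,6,2) (5,8,1,4,6,2) (6,8,1,3,4,2) (6,8,1,3,5,2) (6,8,1,4,5,2) — 12.
Summing: 2 + 6 + 12 = 20.

20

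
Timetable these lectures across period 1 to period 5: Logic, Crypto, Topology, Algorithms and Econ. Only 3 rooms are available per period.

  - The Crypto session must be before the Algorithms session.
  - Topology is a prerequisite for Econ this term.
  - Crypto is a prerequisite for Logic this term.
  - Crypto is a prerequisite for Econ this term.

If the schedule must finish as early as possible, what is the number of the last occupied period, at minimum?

The precedence chain requires at least 2 distinct periods.
With at most 3 per period and 5 lectures, at least 2 periods are needed.
2 works (last occupied period: period 2): for example Topology -> period 1, Logic -> period 2, Algorithms -> period 2, Crypto -> period 1, Econ -> period 2.

period 2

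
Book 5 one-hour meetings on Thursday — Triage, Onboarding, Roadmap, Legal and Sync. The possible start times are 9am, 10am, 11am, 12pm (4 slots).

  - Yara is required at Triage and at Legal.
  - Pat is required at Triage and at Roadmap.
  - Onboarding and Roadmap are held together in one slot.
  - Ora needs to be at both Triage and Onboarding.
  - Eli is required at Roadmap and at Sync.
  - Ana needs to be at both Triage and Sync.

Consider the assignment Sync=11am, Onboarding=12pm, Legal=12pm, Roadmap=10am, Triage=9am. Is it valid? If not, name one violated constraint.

Eli is required at Roadmap and at Sync — holds.
Ora needs to be at both Triage and Onboarding — holds.
Ana needs to be at both Triage and Sync — holds.
Pat is required at Triage and at Roadmap — holds.
Yara is required at Triage and at Legal — holds.
Onboarding and Roadmap are held together in one slot — violated.

No — it violates: Onboarding and Roadmap are held together in one slot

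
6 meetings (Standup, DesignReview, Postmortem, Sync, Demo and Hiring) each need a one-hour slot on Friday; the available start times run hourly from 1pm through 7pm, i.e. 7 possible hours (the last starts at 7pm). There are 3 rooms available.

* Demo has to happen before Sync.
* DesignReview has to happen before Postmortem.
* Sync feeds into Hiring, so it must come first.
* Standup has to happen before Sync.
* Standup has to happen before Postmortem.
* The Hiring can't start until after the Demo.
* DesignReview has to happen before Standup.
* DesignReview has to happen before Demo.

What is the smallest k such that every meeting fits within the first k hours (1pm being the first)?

4

The precedence chain requires at least 4 distinct hours.
With at most 3 per hour and 6 meetings, at least 2 hours are needed.
4 works (last occupied hour: 4pm): for example DesignReview in 1pm; Hiring in 4pm; Sync in 3pm; Standup in 2pm; Demo in 2pm; Postmortem in 3pm.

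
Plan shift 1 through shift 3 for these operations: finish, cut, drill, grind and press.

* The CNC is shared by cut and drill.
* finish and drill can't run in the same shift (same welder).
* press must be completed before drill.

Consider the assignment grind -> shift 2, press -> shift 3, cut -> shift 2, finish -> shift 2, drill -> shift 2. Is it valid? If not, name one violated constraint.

finish and drill can't run in the same shift (same welder) — violated.
The CNC is shared by cut and drill — violated.
press must be completed before drill — violated.

No — it violates: press must be completed before drill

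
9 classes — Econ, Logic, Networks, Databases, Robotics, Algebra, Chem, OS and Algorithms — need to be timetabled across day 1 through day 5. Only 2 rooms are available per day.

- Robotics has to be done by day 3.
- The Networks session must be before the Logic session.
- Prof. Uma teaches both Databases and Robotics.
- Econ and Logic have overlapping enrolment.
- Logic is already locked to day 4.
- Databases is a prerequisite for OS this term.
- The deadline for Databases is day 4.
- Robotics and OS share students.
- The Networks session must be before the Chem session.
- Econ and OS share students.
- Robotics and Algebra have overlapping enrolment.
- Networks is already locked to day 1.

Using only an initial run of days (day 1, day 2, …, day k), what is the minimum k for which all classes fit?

The precedence chain requires at least 2 distinct days.
With at most 2 per day and 9 classes, at least 5 days are needed.
Logic can't be placed before day 4, so the schedule must run through at least day 4.
5 works (last occupied day: day 5): for example Robotics in day 1, Databases in day 2, Networks in day 1, Algebra in day 3, OS in day 3, Logic in day 4, Econ in day 5, Chem in day 2, Algorithms in day 4.

5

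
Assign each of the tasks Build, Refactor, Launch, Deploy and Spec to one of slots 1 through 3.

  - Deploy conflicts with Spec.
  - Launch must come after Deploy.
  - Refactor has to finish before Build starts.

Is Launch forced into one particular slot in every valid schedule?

Launch can be 2 (e.g. Spec=2, Launch=2, Deploy=1, Build=2, Refactor=1) or 3 (e.g. Deploy in 1, Build in 2, Spec in 2, Launch in 3, Refactor in 1).

No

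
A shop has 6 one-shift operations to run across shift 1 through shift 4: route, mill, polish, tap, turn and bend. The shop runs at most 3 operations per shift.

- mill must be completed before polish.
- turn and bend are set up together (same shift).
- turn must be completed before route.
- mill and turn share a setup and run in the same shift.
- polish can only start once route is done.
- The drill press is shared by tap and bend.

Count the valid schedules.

12

Splitting on route: it can be shift 2 (6), shift 3 (6). Listing each branch's schedules as (mill, polish, tap, turn, bend) by shift number:
route=shift 2: (1,3,2,1,1) (1,3,3,1,1) (1,3,4,1,1) (1,4,2,1,1) (1,4,3,1,1) (1,4,4,1,1) — 6.
route=shift 3: (1,4,2,1,1) (1,4,3,1,1) (1,4,4,1,1) (2,4,1,2,2) (2,4,3,2,2) (2,4,4,2,2) — 6.
Summing: 6 + 6 = 12.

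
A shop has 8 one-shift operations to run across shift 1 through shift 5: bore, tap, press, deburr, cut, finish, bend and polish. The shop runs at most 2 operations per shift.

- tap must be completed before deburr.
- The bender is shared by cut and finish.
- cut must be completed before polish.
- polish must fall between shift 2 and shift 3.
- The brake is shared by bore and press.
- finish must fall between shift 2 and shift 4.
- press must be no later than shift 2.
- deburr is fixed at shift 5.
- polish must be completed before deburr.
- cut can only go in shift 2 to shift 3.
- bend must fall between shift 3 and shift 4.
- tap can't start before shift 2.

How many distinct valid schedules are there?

18

Splitting on bore: it can be shift 1 (3), shift 2 (3), shift 3 (1), shift 4 (2), shift 5 (9). Listing each branch's schedules as (tap, press, deburr, cut, finish, bend, polish) by shift number:
bore=shift 1: (3,2,5,2,4,4,3) (4,2,5,2,3,4,3) (4,2,5,2,4,3,3) — 3.
bore=shift 2: (3,1,5,2,4,4,3) (4,1,5,2,3,4,3) (4,1,5,2,4,3,3) — 3.
bore=shift 3: (2,1,5,2,4,4,3) — 1.
bore=shift 4: (2,1,5,2,3,4,3) (2,1,5,2,4,3,3) — 2.
bore=shift 5: (2,1,5,2,3,4,3) (2,1,5,2,4,3,3) (2,1,5,2,4,4,3) (3,1,5,2,4,4,3) (3,2,5,2,4,4,3) (4,1,5,2,3,4,3) (4,1,5,2,4,3,3) (4,2,5,2,3,4,3) (4,2,5,2,4,3,3) — 9.
Summing: 3 + 3 + 1 + 2 + 9 = 18.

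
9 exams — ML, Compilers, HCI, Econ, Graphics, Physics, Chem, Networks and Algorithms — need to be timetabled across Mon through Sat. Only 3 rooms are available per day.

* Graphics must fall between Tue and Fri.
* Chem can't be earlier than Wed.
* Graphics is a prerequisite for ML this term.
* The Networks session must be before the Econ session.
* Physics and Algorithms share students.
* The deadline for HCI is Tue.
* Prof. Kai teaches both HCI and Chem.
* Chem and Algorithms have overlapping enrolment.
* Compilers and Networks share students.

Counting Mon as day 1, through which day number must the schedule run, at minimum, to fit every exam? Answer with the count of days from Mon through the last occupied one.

The precedence chain requires at least 2 distinct days.
With at most 3 per day and 9 exams, at least 3 days are needed.
Chem can't be placed before Wed — that is day 3 counting from Mon — so the schedule must run through at least 3 days.
3 works (last occupied day: Wed): for example Algorithms -> Mon, HCI -> Mon, ML -> Wed, Econ -> Tue, Physics -> Wed, Chem -> Wed, Networks -> Mon, Graphics -> Tue, Compilers -> Tue.

3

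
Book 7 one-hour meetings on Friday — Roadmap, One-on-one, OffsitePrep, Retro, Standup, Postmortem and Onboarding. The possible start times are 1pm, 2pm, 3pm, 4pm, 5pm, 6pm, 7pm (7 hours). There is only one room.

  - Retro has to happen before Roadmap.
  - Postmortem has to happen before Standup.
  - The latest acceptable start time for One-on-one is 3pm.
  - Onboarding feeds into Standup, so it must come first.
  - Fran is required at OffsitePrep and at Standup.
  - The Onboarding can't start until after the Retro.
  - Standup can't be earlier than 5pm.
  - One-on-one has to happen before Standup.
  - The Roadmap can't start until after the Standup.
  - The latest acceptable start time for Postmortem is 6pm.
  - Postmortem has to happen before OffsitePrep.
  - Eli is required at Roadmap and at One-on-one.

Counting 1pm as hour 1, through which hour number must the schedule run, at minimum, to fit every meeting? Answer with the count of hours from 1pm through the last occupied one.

7 hours

The precedence chain requires at least 4 distinct hours.
With at most 1 per hour and 7 meetings, at least 7 hours are needed.
Propagating the time windows through the other constraints, Roadmap can't land before 6pm — that is hour 6 counting from 1pm — so the schedule must run through at least 6 hours.
7 works (last occupied hour: 7pm): for example Retro -> 3pm; Standup -> 5pm; OffsitePrep -> 7pm; One-on-one -> 1pm; Roadmap -> 6pm; Postmortem -> 2pm; Onboarding -> 4pm.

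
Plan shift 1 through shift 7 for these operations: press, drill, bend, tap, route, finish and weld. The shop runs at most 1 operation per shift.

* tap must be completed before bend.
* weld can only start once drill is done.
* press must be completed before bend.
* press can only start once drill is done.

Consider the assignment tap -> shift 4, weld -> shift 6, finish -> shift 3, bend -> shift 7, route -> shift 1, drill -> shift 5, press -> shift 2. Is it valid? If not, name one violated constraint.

tap must be completed before bend — holds.
press can only start once drill is done — violated.
The shop runs at most 1 operation per shift — holds.
weld can only start once drill is done — holds.
press must be completed before bend — holds.

Invalid. press can only start once drill is done.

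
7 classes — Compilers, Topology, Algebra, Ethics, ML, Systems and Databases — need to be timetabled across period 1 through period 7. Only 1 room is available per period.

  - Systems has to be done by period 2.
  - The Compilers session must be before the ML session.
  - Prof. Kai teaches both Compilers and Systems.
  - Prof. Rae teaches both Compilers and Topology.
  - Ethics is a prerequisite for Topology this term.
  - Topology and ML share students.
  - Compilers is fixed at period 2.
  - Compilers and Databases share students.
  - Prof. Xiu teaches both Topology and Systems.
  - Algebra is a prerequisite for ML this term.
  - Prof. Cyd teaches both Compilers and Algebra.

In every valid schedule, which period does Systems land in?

Systems's window is period 1–period 2.
Compilers is fixed at period 2, and Systems can't share a period with Compilers.
So Systems must be period 1.

period 1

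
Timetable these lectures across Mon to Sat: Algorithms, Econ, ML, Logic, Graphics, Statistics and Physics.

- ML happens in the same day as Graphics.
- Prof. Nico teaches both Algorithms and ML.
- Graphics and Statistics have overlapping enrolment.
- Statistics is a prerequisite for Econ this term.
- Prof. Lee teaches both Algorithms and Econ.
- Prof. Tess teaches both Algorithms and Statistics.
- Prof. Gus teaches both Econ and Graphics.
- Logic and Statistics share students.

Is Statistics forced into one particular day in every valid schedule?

Statistics can be Mon (e.g. Algorithms -> Wed; Statistics -> Mon; ML -> Thu; Physics -> Mon; Graphics -> Thu; Logic -> Tue; Econ -> Tue) or Tue (e.g. Statistics=Tue; Econ=Wed; Logic=Mon; Algorithms=Mon; Physics=Mon; Graphics=Thu; ML=Thu).

No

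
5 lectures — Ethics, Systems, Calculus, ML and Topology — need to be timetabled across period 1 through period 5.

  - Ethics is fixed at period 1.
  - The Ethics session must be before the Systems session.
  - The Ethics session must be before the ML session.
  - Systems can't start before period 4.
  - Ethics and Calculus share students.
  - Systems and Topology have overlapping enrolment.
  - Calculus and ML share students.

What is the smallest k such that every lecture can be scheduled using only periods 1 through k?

The precedence chain requires at least 2 distinct periods.
Systems can't be placed before period 4, so the schedule must run through at least period 4.
4 works (last occupied period: period 4): for example Ethics -> period 1; Systems -> period 4; ML -> period 2; Calculus -> period 3; Topology -> period 1.

4 periods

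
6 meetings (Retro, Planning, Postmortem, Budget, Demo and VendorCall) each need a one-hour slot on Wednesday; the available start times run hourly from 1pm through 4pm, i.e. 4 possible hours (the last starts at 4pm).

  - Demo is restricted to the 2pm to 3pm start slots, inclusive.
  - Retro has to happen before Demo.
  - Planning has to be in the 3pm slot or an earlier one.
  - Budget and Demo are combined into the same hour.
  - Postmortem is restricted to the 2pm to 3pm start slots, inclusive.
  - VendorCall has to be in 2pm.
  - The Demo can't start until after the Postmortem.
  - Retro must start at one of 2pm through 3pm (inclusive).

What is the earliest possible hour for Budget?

3pm

Budget must be in the same hour as Demo, which can't be before 3pm, so Budget is at least 3pm; Budget must be in the same hour as Demo, which can't be after 3pm, so Budget is at most 3pm.
Budget at 3pm is achievable: Budget in 3pm, Demo in 3pm, Retro in 2pm, Postmortem in 2pm, Planning in 1pm, VendorCall in 2pm.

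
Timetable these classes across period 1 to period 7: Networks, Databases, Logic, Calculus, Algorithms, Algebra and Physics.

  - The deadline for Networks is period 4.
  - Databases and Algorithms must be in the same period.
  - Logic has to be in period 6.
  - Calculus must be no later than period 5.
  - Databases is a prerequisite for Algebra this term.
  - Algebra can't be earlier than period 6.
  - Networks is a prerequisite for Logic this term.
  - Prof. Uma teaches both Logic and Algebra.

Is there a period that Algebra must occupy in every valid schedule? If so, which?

period 7

Algebra's window is period 6–period 7.
Logic is fixed at period 6, and Algebra can't share a period with Logic.
So Algebra must be period 7.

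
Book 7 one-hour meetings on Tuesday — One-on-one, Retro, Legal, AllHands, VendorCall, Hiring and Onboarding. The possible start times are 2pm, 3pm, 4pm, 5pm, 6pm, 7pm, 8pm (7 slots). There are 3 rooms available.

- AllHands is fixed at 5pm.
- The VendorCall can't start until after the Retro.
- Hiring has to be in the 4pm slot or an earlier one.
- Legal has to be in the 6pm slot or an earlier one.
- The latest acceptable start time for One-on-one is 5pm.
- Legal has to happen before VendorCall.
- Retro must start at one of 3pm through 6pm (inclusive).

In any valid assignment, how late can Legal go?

Legal's own window allows nothing later than 6pm.
Legal at 6pm is achievable: VendorCall=7pm, Retro=3pm, AllHands=5pm, Hiring=2pm, Legal=6pm, One-on-one=2pm, Onboarding=2pm.

6pm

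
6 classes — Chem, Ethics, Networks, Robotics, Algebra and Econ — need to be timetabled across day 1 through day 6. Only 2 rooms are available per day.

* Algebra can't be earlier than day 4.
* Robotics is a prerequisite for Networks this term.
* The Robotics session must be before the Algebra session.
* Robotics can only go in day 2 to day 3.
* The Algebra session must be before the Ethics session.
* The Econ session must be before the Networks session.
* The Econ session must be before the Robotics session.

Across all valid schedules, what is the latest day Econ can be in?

Downstream work caps Econ at day 2.
Econ at day 2 is achievable: Networks in day 4, Ethics in day 5, Econ in day 2, Algebra in day 4, Robotics in day 3, Chem in day 1.

day 2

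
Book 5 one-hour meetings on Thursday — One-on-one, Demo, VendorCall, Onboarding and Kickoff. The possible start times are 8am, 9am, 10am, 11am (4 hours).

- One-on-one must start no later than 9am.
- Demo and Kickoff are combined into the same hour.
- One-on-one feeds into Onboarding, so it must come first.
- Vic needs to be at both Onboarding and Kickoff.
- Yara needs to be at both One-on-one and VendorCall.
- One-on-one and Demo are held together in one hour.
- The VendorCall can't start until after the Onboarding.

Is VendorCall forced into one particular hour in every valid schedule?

No

VendorCall can be 10am (e.g. One-on-one -> 8am, Kickoff -> 8am, Onboarding -> 9am, VendorCall -> 10am, Demo -> 8am) or 11am (e.g. Demo=8am; Kickoff=8am; Onboarding=9am; VendorCall=11am; One-on-one=8am).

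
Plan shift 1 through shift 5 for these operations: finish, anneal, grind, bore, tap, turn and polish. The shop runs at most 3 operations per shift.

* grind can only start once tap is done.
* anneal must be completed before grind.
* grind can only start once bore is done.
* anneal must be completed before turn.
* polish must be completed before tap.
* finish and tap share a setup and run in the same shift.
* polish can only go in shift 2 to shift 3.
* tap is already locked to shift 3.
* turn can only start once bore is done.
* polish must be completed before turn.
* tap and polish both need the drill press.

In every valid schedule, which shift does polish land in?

shift 2

polish's window is shift 2–shift 3.
tap is fixed at shift 3, and polish can't share a shift with tap.
So polish must be shift 2.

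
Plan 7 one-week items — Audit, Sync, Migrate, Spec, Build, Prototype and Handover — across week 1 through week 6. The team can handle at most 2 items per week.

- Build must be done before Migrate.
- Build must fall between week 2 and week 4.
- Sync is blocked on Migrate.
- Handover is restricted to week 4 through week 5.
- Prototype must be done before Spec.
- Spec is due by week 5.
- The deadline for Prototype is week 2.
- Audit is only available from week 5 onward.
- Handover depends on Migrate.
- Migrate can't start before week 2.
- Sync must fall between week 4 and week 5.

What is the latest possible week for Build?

week 3

Build is available from week 2; Build's own window allows nothing later than week 4; downstream work caps Build at week 3.
Build at week 3 is achievable: Build -> week 3; Spec -> week 2; Audit -> week 6; Prototype -> week 1; Sync -> week 5; Handover -> week 5; Migrate -> week 4.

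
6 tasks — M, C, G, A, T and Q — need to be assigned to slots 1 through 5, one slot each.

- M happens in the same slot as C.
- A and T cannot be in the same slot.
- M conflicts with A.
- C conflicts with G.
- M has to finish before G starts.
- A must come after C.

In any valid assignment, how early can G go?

Precedence pushes G to at least 2.
G at 2 is achievable: T=1; C=1; Q=1; A=2; M=1; G=2.

2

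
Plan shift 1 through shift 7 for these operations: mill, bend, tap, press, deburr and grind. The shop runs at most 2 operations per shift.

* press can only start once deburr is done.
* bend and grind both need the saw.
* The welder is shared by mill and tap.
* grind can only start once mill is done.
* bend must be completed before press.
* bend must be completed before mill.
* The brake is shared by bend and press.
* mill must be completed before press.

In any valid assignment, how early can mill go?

shift 2

Precedence pushes mill to at least shift 2; downstream work caps mill at shift 6.
mill at shift 2 is achievable: tap -> shift 4, bend -> shift 1, grind -> shift 3, mill -> shift 2, press -> shift 3, deburr -> shift 1.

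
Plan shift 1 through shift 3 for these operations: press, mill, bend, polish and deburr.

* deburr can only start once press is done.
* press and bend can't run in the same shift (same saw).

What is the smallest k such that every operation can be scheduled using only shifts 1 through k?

The precedence chain requires at least 2 distinct shifts.
2 works (last occupied shift: shift 2): for example mill in shift 1; polish in shift 1; bend in shift 2; press in shift 1; deburr in shift 2.

2 shifts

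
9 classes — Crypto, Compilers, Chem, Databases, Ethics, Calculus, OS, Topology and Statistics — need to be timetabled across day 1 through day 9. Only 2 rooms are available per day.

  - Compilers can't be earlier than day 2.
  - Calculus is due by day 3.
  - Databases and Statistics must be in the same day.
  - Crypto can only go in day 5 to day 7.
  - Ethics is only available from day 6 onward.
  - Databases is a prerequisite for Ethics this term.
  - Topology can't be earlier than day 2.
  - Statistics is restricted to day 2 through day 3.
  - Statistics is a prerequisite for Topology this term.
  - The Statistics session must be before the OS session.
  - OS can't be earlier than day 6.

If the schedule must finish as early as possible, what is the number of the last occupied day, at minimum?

day 6

The precedence chain requires at least 2 distinct days.
With at most 2 per day and 9 classes, at least 5 days are needed.
Ethics can't be placed before day 6, so the schedule must run through at least day 6.
6 works (last occupied day: day 6): for example Topology -> day 3, Statistics -> day 2, Crypto -> day 5, Compilers -> day 3, Chem -> day 1, Databases -> day 2, Calculus -> day 1, OS -> day 6, Ethics -> day 6.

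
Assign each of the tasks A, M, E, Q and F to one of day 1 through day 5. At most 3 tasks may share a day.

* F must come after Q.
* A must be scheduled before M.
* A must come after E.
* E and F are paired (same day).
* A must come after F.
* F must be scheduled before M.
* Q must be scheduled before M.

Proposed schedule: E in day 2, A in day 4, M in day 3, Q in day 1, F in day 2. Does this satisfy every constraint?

At most 3 tasks may share a day — holds.
F must come after Q — holds.
E and F are paired (same day) — holds.
A must come after E — holds.
A must come after F — holds.
F must be scheduled before M — holds.
A must be scheduled before M — violated.
Q must be scheduled before M — holds.

Invalid. A must be scheduled before M.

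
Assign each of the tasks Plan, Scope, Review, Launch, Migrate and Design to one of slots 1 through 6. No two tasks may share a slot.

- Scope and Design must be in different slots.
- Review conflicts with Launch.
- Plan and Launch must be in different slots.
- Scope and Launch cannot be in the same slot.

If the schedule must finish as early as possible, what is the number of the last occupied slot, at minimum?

With at most 1 per slot and 6 tasks, at least 6 slots are needed.
6 works (last occupied slot: 6): for example Review in 3, Launch in 4, Migrate in 5, Scope in 2, Design in 6, Plan in 1.

6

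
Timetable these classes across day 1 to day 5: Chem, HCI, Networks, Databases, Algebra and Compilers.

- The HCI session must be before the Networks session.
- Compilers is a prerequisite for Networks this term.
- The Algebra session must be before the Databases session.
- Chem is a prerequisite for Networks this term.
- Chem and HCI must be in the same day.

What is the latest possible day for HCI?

day 4

Downstream work caps HCI at day 4.
HCI at day 4 is achievable: Compilers in day 1, Databases in day 2, Algebra in day 1, HCI in day 4, Networks in day 5, Chem in day 4.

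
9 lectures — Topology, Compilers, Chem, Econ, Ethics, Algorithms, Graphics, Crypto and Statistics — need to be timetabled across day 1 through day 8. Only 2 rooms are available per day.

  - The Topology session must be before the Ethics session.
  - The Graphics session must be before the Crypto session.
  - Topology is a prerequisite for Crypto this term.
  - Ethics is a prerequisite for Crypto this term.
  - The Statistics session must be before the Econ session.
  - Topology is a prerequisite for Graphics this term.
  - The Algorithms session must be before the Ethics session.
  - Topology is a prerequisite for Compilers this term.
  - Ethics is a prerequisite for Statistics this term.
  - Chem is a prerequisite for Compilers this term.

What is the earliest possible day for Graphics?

day 2

Precedence pushes Graphics to at least day 2; downstream work caps Graphics at day 7.
Graphics at day 2 is achievable: Topology in day 1; Crypto in day 3; Ethics in day 2; Graphics in day 2; Algorithms in day 1; Econ in day 5; Chem in day 3; Compilers in day 4; Statistics in day 4.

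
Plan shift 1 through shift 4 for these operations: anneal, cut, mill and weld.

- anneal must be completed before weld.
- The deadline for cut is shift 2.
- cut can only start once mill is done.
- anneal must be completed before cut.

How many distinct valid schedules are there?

3

Enumerating: cut=shift 2; anneal=shift 1; weld=shift 2; mill=shift 1 | mill=shift 1; cut=shift 2; anneal=shift 1; weld=shift 3 | anneal -> shift 1, mill -> shift 1, weld -> shift 4, cut -> shift 2.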